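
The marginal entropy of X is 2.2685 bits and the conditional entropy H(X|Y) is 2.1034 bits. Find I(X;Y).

I(X;Y) = H(X) - H(X|Y)
I(X;Y) = 2.2685 - 2.1034 = 0.1651 bits


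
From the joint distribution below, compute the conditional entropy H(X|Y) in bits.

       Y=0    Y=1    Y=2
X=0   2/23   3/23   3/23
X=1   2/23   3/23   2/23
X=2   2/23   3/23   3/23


H(X|Y) = Σ_y p(y) H(X|Y=y)
  p(Y=0) = 6/23, H(X|Y=0) = 1.5850
  p(Y=1) = 9/23, H(X|Y=1) = 1.5850
  p(Y=2) = 8/23, H(X|Y=2) = 1.5613
H(X|Y) = 0.2609×1.5850 + 0.3913×1.5850 + 0.3478×1.5613 = 1.5767 bits


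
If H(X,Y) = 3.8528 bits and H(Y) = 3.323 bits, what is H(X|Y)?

Chain rule: H(X,Y) = H(X|Y) + H(Y)
H(X|Y) = H(X,Y) - H(Y) = 3.8528 - 3.323 = 0.5298 bits


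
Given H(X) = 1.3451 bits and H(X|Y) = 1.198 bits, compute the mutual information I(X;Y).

I(X;Y) = H(X) - H(X|Y)
I(X;Y) = 1.3451 - 1.198 = 0.1471 bits


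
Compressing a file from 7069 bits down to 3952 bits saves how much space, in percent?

Space savings = (1 - Compressed/Original) × 100%
= (1 - 3952/7069) × 100%
= 44.09%


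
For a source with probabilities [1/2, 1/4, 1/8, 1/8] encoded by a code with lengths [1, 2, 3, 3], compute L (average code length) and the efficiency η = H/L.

Average length L = Σ p_i × l_i = 1.7500 bits
Entropy H = 1.7500 bits
Efficiency η = H/L × 100% = 100.00%


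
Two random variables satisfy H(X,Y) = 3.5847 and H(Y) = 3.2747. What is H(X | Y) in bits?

Chain rule: H(X,Y) = H(X|Y) + H(Y)
H(X|Y) = H(X,Y) - H(Y) = 3.5847 - 3.2747 = 0.31 bits


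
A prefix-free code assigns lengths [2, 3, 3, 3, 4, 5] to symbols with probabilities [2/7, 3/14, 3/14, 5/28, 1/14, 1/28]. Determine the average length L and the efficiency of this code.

Average length L = Σ p_i × l_i = 2.8571 bits
Entropy H = 2.3563 bits
Efficiency η = H/L × 100% = 82.47%


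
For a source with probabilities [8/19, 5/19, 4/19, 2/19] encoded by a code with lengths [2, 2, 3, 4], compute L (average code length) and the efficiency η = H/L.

Average length L = Σ p_i × l_i = 2.4211 bits
Entropy H = 1.8474 bits
Efficiency η = H/L × 100% = 76.31%


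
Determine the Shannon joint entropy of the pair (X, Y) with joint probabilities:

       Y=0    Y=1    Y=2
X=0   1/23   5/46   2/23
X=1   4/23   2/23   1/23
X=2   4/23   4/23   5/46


H(X,Y) = -Σ p(x,y) log₂ p(x,y)
  p(0,0)=1/23: -0.0435 × log₂(0.0435) = 0.1967
  p(0,1)=5/46: -0.1087 × log₂(0.1087) = 0.3480
  p(0,2)=2/23: -0.0870 × log₂(0.0870) = 0.3064
  p(1,0)=4/23: -0.1739 × log₂(0.1739) = 0.4389
  p(1,1)=2/23: -0.0870 × log₂(0.0870) = 0.3064
  p(1,2)=1/23: -0.0435 × log₂(0.0435) = 0.1967
  p(2,0)=4/23: -0.1739 × log₂(0.1739) = 0.4389
  p(2,1)=4/23: -0.1739 × log₂(0.1739) = 0.4389
  p(2,2)=5/46: -0.1087 × log₂(0.1087) = 0.3480
H(X,Y) = 3.0188 bits


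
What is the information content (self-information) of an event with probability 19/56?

Information content I(x) = -log₂(p(x))
I = -log₂(19/56) = -log₂(0.3393)
I = 1.5594 bits


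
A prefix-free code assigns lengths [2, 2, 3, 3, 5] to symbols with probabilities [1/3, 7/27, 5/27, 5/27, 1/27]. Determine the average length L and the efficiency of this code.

Average length L = Σ p_i × l_i = 2.4815 bits
Entropy H = 2.1104 bits
Efficiency η = H/L × 100% = 85.05%


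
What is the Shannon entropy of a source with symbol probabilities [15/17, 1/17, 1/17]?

H(X) = -Σ p(x) log₂ p(x)
  -15/17 × log₂(15/17) = 0.1593
  -1/17 × log₂(1/17) = 0.2404
  -1/17 × log₂(1/17) = 0.2404
H(X) = 0.6402 bits


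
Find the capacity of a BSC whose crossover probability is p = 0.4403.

For BSC with error probability p:
C = 1 - H(p) where H(p) is binary entropy
H(0.4403) = -0.4403 × log₂(0.4403) - 0.5597 × log₂(0.5597)
H(p) = 0.9897
C = 1 - 0.9897 = 0.0103 bits/use


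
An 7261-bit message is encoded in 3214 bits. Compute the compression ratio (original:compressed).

Compression ratio = Original / Compressed
= 7261 / 3214 = 2.26:1


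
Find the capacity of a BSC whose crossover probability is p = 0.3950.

For BSC with error probability p:
C = 1 - H(p) where H(p) is binary entropy
H(0.3950) = -0.3950 × log₂(0.3950) - 0.6050 × log₂(0.6050)
H(p) = 0.9680
C = 1 - 0.9680 = 0.0320 bits/use


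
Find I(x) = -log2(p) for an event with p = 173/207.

Information content I(x) = -log₂(p(x))
I = -log₂(173/207) = -log₂(0.8357)
I = 0.2589 bits


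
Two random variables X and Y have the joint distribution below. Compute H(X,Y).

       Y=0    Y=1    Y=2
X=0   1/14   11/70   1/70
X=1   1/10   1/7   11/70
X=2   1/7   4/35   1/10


H(X,Y) = -Σ p(x,y) log₂ p(x,y)
  p(0,0)=1/14: -0.0714 × log₂(0.0714) = 0.2720
  p(0,1)=11/70: -0.1571 × log₂(0.1571) = 0.4195
  p(0,2)=1/70: -0.0143 × log₂(0.0143) = 0.0876
  p(1,0)=1/10: -0.1000 × log₂(0.1000) = 0.3322
  p(1,1)=1/7: -0.1429 × log₂(0.1429) = 0.4011
  p(1,2)=11/70: -0.1571 × log₂(0.1571) = 0.4195
  p(2,0)=1/7: -0.1429 × log₂(0.1429) = 0.4011
  p(2,1)=4/35: -0.1143 × log₂(0.1143) = 0.3576
  p(2,2)=1/10: -0.1000 × log₂(0.1000) = 0.3322
H(X,Y) = 3.0227 bits


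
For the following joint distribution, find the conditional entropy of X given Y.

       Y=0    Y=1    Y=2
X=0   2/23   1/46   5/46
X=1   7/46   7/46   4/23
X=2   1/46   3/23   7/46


H(X|Y) = Σ_y p(y) H(X|Y=y)
  p(Y=0) = 6/23, H(X|Y=0) = 1.2807
  p(Y=1) = 7/23, H(X|Y=1) = 1.2958
  p(Y=2) = 10/23, H(X|Y=2) = 1.5589
H(X|Y) = 0.2609×1.2807 + 0.3043×1.2958 + 0.4348×1.5589 = 1.4062 bits


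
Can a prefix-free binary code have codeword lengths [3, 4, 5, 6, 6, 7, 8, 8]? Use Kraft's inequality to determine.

Kraft inequality: Σ 2^(-l_i) ≤ 1 for prefix-free code
Calculating: 2^(-3) + 2^(-4) + 2^(-5) + 2^(-6) + 2^(-6) + 2^(-7) + 2^(-8) + 2^(-8)
= 0.125 + 0.0625 + 0.03125 + 0.015625 + 0.015625 + 0.0078125 + 0.00390625 + 0.00390625
= 0.2656
Since 0.2656 ≤ 1, prefix-free code exists


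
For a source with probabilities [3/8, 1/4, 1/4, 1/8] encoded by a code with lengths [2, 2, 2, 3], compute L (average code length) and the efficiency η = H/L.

Average length L = Σ p_i × l_i = 2.1250 bits
Entropy H = 1.9056 bits
Efficiency η = H/L × 100% = 89.68%


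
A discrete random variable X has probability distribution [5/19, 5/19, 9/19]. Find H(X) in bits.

H(X) = -Σ p(x) log₂ p(x)
  -5/19 × log₂(5/19) = 0.5068
  -5/19 × log₂(5/19) = 0.5068
  -9/19 × log₂(9/19) = 0.5106
H(X) = 1.5243 bits


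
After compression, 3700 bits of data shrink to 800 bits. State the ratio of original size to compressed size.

Compression ratio = Original / Compressed
= 3700 / 800 = 4.62:1


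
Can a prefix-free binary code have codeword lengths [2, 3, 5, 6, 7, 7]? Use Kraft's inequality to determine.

Kraft inequality: Σ 2^(-l_i) ≤ 1 for prefix-free code
Calculating: 2^(-2) + 2^(-3) + 2^(-5) + 2^(-6) + 2^(-7) + 2^(-7)
= 0.25 + 0.125 + 0.03125 + 0.015625 + 0.0078125 + 0.0078125
= 0.4375
Since 0.4375 ≤ 1, prefix-free code exists


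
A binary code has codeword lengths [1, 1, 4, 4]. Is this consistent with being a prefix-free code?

Kraft inequality: Σ 2^(-l_i) ≤ 1 for prefix-free code
Calculating: 2^(-1) + 2^(-1) + 2^(-4) + 2^(-4)
= 0.5 + 0.5 + 0.0625 + 0.0625
= 1.1250
Since 1.1250 > 1, prefix-free code does not exist


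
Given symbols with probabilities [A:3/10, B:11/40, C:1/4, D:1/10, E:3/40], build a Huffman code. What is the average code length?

Huffman tree construction:
Combine smallest probabilities repeatedly
Resulting codes:
  A: 11 (length 2)
  B: 10 (length 2)
  C: 01 (length 2)
  D: 001 (length 3)
  E: 000 (length 3)
Average length = Σ p(s) × length(s) = 2.1750 bits


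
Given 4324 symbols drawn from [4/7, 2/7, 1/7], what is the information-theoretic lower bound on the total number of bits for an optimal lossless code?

Entropy H = 1.3788 bits/symbol
Minimum bits = H × n = 1.3788 × 4324
= 5961.86 bits


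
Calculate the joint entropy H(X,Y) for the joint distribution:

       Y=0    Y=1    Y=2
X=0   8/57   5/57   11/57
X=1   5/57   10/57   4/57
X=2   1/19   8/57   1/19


H(X,Y) = -Σ p(x,y) log₂ p(x,y)
  p(0,0)=8/57: -0.1404 × log₂(0.1404) = 0.3976
  p(0,1)=5/57: -0.0877 × log₂(0.0877) = 0.3080
  p(0,2)=11/57: -0.1930 × log₂(0.1930) = 0.4580
  p(1,0)=5/57: -0.0877 × log₂(0.0877) = 0.3080
  p(1,1)=10/57: -0.1754 × log₂(0.1754) = 0.4405
  p(1,2)=4/57: -0.0702 × log₂(0.0702) = 0.2690
  p(2,0)=1/19: -0.0526 × log₂(0.0526) = 0.2236
  p(2,1)=8/57: -0.1404 × log₂(0.1404) = 0.3976
  p(2,2)=1/19: -0.0526 × log₂(0.0526) = 0.2236
H(X,Y) = 3.0258 bits


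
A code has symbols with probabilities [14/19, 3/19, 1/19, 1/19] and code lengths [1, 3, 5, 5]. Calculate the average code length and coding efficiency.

Average length L = Σ p_i × l_i = 1.7368 bits
Entropy H = 1.1923 bits
Efficiency η = H/L × 100% = 68.64%


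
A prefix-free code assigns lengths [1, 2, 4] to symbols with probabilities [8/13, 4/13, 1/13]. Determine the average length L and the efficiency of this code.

Average length L = Σ p_i × l_i = 1.5385 bits
Entropy H = 1.2389 bits
Efficiency η = H/L × 100% = 80.53%


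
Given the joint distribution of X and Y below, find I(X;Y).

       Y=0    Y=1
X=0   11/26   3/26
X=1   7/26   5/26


H(X) = 0.9957, H(Y) = 0.8905, H(X,Y) = 1.8516
I(X;Y) = H(X) + H(Y) - H(X,Y) = 0.0346 bits


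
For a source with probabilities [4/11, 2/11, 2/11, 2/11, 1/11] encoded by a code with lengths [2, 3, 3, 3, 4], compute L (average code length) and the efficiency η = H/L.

Average length L = Σ p_i × l_i = 2.7273 bits
Entropy H = 2.1867 bits
Efficiency η = H/L × 100% = 80.18%


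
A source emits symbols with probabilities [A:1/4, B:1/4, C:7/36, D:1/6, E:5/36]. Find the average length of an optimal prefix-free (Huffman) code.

Huffman tree construction:
Combine smallest probabilities repeatedly
Resulting codes:
  A: 01 (length 2)
  B: 10 (length 2)
  C: 00 (length 2)
  D: 111 (length 3)
  E: 110 (length 3)
Average length = Σ p(s) × length(s) = 2.3056 bits


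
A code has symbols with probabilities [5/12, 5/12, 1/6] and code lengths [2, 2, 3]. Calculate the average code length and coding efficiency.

Average length L = Σ p_i × l_i = 2.1667 bits
Entropy H = 1.4834 bits
Efficiency η = H/L × 100% = 68.46%


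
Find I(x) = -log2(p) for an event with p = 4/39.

Information content I(x) = -log₂(p(x))
I = -log₂(4/39) = -log₂(0.1026)
I = 3.2854 bits


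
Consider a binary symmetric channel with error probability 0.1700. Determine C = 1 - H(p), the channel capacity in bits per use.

For BSC with error probability p:
C = 1 - H(p) where H(p) is binary entropy
H(0.1700) = -0.1700 × log₂(0.1700) - 0.8300 × log₂(0.8300)
H(p) = 0.6577
C = 1 - 0.6577 = 0.3423 bits/use


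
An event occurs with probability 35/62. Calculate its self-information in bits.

Information content I(x) = -log₂(p(x))
I = -log₂(35/62) = -log₂(0.5645)
I = 0.8249 bits


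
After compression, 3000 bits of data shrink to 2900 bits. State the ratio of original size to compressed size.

Compression ratio = Original / Compressed
= 3000 / 2900 = 1.03:1


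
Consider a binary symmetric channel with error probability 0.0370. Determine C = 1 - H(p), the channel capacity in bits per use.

For BSC with error probability p:
C = 1 - H(p) where H(p) is binary entropy
H(0.0370) = -0.0370 × log₂(0.0370) - 0.9630 × log₂(0.9630)
H(p) = 0.2284
C = 1 - 0.2284 = 0.7716 bits/use


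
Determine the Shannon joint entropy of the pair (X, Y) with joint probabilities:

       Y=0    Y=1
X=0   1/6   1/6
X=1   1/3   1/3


H(X,Y) = -Σ p(x,y) log₂ p(x,y)
  p(0,0)=1/6: -0.1667 × log₂(0.1667) = 0.4308
  p(0,1)=1/6: -0.1667 × log₂(0.1667) = 0.4308
  p(1,0)=1/3: -0.3333 × log₂(0.3333) = 0.5283
  p(1,1)=1/3: -0.3333 × log₂(0.3333) = 0.5283
H(X,Y) = 1.9183 bits


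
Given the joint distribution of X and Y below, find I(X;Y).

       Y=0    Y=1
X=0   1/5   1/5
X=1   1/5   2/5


H(X) = 0.9710, H(Y) = 0.9710, H(X,Y) = 1.9219
I(X;Y) = H(X) + H(Y) - H(X,Y) = 0.0200 bits


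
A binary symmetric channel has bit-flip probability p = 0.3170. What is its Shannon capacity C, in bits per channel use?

For BSC with error probability p:
C = 1 - H(p) where H(p) is binary entropy
H(0.3170) = -0.3170 × log₂(0.3170) - 0.6830 × log₂(0.6830)
H(p) = 0.9011
C = 1 - 0.9011 = 0.0989 bits/use


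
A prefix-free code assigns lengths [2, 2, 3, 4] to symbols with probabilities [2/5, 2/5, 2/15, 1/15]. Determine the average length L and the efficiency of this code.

Average length L = Σ p_i × l_i = 2.2667 bits
Entropy H = 1.7056 bits
Efficiency η = H/L × 100% = 75.25%


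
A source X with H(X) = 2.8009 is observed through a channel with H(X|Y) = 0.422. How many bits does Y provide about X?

I(X;Y) = H(X) - H(X|Y)
I(X;Y) = 2.8009 - 0.422 = 2.3789 bits


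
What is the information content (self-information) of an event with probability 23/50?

Information content I(x) = -log₂(p(x))
I = -log₂(23/50) = -log₂(0.4600)
I = 1.1203 bits


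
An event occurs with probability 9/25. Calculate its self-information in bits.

Information content I(x) = -log₂(p(x))
I = -log₂(9/25) = -log₂(0.3600)
I = 1.4739 bits


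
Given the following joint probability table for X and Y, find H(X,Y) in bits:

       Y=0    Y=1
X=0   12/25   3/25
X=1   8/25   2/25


H(X,Y) = -Σ p(x,y) log₂ p(x,y)
  p(0,0)=12/25: -0.4800 × log₂(0.4800) = 0.5083
  p(0,1)=3/25: -0.1200 × log₂(0.1200) = 0.3671
  p(1,0)=8/25: -0.3200 × log₂(0.3200) = 0.5260
  p(1,1)=2/25: -0.0800 × log₂(0.0800) = 0.2915
H(X,Y) = 1.6929 bits


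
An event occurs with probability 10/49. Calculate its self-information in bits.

Information content I(x) = -log₂(p(x))
I = -log₂(10/49) = -log₂(0.2041)
I = 2.2928 bits


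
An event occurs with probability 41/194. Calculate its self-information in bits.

Information content I(x) = -log₂(p(x))
I = -log₂(41/194) = -log₂(0.2113)
I = 2.2424 bits


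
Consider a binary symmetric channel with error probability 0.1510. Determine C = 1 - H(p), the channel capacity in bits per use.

For BSC with error probability p:
C = 1 - H(p) where H(p) is binary entropy
H(0.1510) = -0.1510 × log₂(0.1510) - 0.8490 × log₂(0.8490)
H(p) = 0.6123
C = 1 - 0.6123 = 0.3877 bits/use


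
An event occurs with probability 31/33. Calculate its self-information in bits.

Information content I(x) = -log₂(p(x))
I = -log₂(31/33) = -log₂(0.9394)
I = 0.0902 bits


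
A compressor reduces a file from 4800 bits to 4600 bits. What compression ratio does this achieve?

Compression ratio = Original / Compressed
= 4800 / 4600 = 1.04:1


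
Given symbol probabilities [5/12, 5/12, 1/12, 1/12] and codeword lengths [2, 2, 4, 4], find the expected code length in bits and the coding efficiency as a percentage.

Average length L = Σ p_i × l_i = 2.3333 bits
Entropy H = 1.6500 bits
Efficiency η = H/L × 100% = 70.72%


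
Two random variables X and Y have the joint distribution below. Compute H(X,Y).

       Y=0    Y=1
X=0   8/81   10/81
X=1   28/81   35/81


H(X,Y) = -Σ p(x,y) log₂ p(x,y)
  p(0,0)=8/81: -0.0988 × log₂(0.0988) = 0.3299
  p(0,1)=10/81: -0.1235 × log₂(0.1235) = 0.3726
  p(1,0)=28/81: -0.3457 × log₂(0.3457) = 0.5298
  p(1,1)=35/81: -0.4321 × log₂(0.4321) = 0.5231
H(X,Y) = 1.7553 bits


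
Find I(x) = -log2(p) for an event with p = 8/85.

Information content I(x) = -log₂(p(x))
I = -log₂(8/85) = -log₂(0.0941)
I = 3.4094 bits


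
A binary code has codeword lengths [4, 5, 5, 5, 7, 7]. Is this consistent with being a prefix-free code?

Kraft inequality: Σ 2^(-l_i) ≤ 1 for prefix-free code
Calculating: 2^(-4) + 2^(-5) + 2^(-5) + 2^(-5) + 2^(-7) + 2^(-7)
= 0.0625 + 0.03125 + 0.03125 + 0.03125 + 0.0078125 + 0.0078125
= 0.1719
Since 0.1719 ≤ 1, prefix-free code exists


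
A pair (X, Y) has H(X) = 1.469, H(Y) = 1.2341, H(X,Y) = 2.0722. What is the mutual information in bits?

I(X;Y) = H(X) + H(Y) - H(X,Y)
I(X;Y) = 1.469 + 1.2341 - 2.0722 = 0.6309 bits


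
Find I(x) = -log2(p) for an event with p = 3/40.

Information content I(x) = -log₂(p(x))
I = -log₂(3/40) = -log₂(0.0750)
I = 3.7370 bits


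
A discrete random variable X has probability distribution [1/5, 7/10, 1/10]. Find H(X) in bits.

H(X) = -Σ p(x) log₂ p(x)
  -1/5 × log₂(1/5) = 0.4644
  -7/10 × log₂(7/10) = 0.3602
  -1/10 × log₂(1/10) = 0.3322
H(X) = 1.1568 bits


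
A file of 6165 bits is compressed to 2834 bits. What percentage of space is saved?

Space savings = (1 - Compressed/Original) × 100%
= (1 - 2834/6165) × 100%
= 54.03%


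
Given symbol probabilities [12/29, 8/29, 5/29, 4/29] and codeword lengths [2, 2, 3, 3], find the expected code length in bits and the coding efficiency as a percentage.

Average length L = Σ p_i × l_i = 2.3103 bits
Entropy H = 1.8708 bits
Efficiency η = H/L × 100% = 80.97%


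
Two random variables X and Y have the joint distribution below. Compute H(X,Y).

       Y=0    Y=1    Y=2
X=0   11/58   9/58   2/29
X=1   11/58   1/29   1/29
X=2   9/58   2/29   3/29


H(X,Y) = -Σ p(x,y) log₂ p(x,y)
  p(0,0)=11/58: -0.1897 × log₂(0.1897) = 0.4549
  p(0,1)=9/58: -0.1552 × log₂(0.1552) = 0.4171
  p(0,2)=2/29: -0.0690 × log₂(0.0690) = 0.2661
  p(1,0)=11/58: -0.1897 × log₂(0.1897) = 0.4549
  p(1,1)=1/29: -0.0345 × log₂(0.0345) = 0.1675
  p(1,2)=1/29: -0.0345 × log₂(0.0345) = 0.1675
  p(2,0)=9/58: -0.1552 × log₂(0.1552) = 0.4171
  p(2,1)=2/29: -0.0690 × log₂(0.0690) = 0.2661
  p(2,2)=3/29: -0.1034 × log₂(0.1034) = 0.3386
H(X,Y) = 2.9498 bits


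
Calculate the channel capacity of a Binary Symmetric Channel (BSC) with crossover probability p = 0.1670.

For BSC with error probability p:
C = 1 - H(p) where H(p) is binary entropy
H(0.1670) = -0.1670 × log₂(0.1670) - 0.8330 × log₂(0.8330)
H(p) = 0.6508
C = 1 - 0.6508 = 0.3492 bits/use


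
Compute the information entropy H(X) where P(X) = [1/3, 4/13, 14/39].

H(X) = -Σ p(x) log₂ p(x)
  -1/3 × log₂(1/3) = 0.5283
  -4/13 × log₂(4/13) = 0.5232
  -14/39 × log₂(14/39) = 0.5306
H(X) = 1.5821 bits


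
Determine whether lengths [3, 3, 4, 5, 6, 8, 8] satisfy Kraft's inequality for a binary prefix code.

Kraft inequality: Σ 2^(-l_i) ≤ 1 for prefix-free code
Calculating: 2^(-3) + 2^(-3) + 2^(-4) + 2^(-5) + 2^(-6) + 2^(-8) + 2^(-8)
= 0.125 + 0.125 + 0.0625 + 0.03125 + 0.015625 + 0.00390625 + 0.00390625
= 0.3672
Since 0.3672 ≤ 1, prefix-free code exists


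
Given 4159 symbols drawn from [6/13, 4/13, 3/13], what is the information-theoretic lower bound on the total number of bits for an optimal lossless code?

Entropy H = 1.5262 bits/symbol
Minimum bits = H × n = 1.5262 × 4159
= 6347.61 bits


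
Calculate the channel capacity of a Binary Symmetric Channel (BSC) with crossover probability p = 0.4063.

For BSC with error probability p:
C = 1 - H(p) where H(p) is binary entropy
H(0.4063) = -0.4063 × log₂(0.4063) - 0.5937 × log₂(0.5937)
H(p) = 0.9745
C = 1 - 0.9745 = 0.0255 bits/use


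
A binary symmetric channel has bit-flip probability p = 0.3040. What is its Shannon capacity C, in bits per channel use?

For BSC with error probability p:
C = 1 - H(p) where H(p) is binary entropy
H(0.3040) = -0.3040 × log₂(0.3040) - 0.6960 × log₂(0.6960)
H(p) = 0.8861
C = 1 - 0.8861 = 0.1139 bits/use


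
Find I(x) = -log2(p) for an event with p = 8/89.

Information content I(x) = -log₂(p(x))
I = -log₂(8/89) = -log₂(0.0899)
I = 3.4757 bits


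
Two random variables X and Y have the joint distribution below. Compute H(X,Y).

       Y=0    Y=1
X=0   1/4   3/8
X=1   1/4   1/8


H(X,Y) = -Σ p(x,y) log₂ p(x,y)
  p(0,0)=1/4: -0.2500 × log₂(0.2500) = 0.5000
  p(0,1)=3/8: -0.3750 × log₂(0.3750) = 0.5306
  p(1,0)=1/4: -0.2500 × log₂(0.2500) = 0.5000
  p(1,1)=1/8: -0.1250 × log₂(0.1250) = 0.3750
H(X,Y) = 1.9056 bits


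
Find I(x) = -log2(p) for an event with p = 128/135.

Information content I(x) = -log₂(p(x))
I = -log₂(128/135) = -log₂(0.9481)
I = 0.0768 bits


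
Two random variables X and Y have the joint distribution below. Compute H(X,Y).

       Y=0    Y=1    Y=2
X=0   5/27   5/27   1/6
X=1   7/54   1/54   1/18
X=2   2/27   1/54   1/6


H(X,Y) = -Σ p(x,y) log₂ p(x,y)
  p(0,0)=5/27: -0.1852 × log₂(0.1852) = 0.4505
  p(0,1)=5/27: -0.1852 × log₂(0.1852) = 0.4505
  p(0,2)=1/6: -0.1667 × log₂(0.1667) = 0.4308
  p(1,0)=7/54: -0.1296 × log₂(0.1296) = 0.3821
  p(1,1)=1/54: -0.0185 × log₂(0.0185) = 0.1066
  p(1,2)=1/18: -0.0556 × log₂(0.0556) = 0.2317
  p(2,0)=2/27: -0.0741 × log₂(0.0741) = 0.2781
  p(2,1)=1/54: -0.0185 × log₂(0.0185) = 0.1066
  p(2,2)=1/6: -0.1667 × log₂(0.1667) = 0.4308
H(X,Y) = 2.8678 bits


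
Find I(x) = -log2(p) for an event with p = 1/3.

Information content I(x) = -log₂(p(x))
I = -log₂(1/3) = -log₂(0.3333)
I = 1.5850 bits


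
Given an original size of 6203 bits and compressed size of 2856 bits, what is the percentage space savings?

Space savings = (1 - Compressed/Original) × 100%
= (1 - 2856/6203) × 100%
= 53.96%


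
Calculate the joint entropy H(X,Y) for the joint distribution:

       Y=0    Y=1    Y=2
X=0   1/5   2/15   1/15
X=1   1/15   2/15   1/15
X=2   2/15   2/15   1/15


H(X,Y) = -Σ p(x,y) log₂ p(x,y)
  p(0,0)=1/5: -0.2000 × log₂(0.2000) = 0.4644
  p(0,1)=2/15: -0.1333 × log₂(0.1333) = 0.3876
  p(0,2)=1/15: -0.0667 × log₂(0.0667) = 0.2605
  p(1,0)=1/15: -0.0667 × log₂(0.0667) = 0.2605
  p(1,1)=2/15: -0.1333 × log₂(0.1333) = 0.3876
  p(1,2)=1/15: -0.0667 × log₂(0.0667) = 0.2605
  p(2,0)=2/15: -0.1333 × log₂(0.1333) = 0.3876
  p(2,1)=2/15: -0.1333 × log₂(0.1333) = 0.3876
  p(2,2)=1/15: -0.0667 × log₂(0.0667) = 0.2605
H(X,Y) = 3.0566 bits


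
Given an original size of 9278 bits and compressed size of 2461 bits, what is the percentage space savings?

Space savings = (1 - Compressed/Original) × 100%
= (1 - 2461/9278) × 100%
= 73.47%


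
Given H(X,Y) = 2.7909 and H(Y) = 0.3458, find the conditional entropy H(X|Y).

Chain rule: H(X,Y) = H(X|Y) + H(Y)
H(X|Y) = H(X,Y) - H(Y) = 2.7909 - 0.3458 = 2.4451 bits


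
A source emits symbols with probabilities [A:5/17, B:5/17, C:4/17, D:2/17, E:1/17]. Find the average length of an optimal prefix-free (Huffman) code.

Huffman tree construction:
Combine smallest probabilities repeatedly
Resulting codes:
  A: 10 (length 2)
  B: 11 (length 2)
  C: 01 (length 2)
  D: 001 (length 3)
  E: 000 (length 3)
Average length = Σ p(s) × length(s) = 2.1765 bits


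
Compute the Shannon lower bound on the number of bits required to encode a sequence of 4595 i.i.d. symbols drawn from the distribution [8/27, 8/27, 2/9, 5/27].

Entropy H = 1.9727 bits/symbol
Minimum bits = H × n = 1.9727 × 4595
= 9064.50 bits


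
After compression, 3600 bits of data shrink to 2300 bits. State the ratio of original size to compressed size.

Compression ratio = Original / Compressed
= 3600 / 2300 = 1.57:1


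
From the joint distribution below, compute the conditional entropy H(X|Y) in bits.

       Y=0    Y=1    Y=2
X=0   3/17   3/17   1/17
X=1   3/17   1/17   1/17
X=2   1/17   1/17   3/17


H(X|Y) = Σ_y p(y) H(X|Y=y)
  p(Y=0) = 7/17, H(X|Y=0) = 1.4488
  p(Y=1) = 5/17, H(X|Y=1) = 1.3710
  p(Y=2) = 5/17, H(X|Y=2) = 1.3710
H(X|Y) = 0.4118×1.4488 + 0.2941×1.3710 + 0.2941×1.3710 = 1.4030 bits


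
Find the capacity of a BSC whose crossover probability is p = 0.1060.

For BSC with error probability p:
C = 1 - H(p) where H(p) is binary entropy
H(0.1060) = -0.1060 × log₂(0.1060) - 0.8940 × log₂(0.8940)
H(p) = 0.4877
C = 1 - 0.4877 = 0.5123 bits/use


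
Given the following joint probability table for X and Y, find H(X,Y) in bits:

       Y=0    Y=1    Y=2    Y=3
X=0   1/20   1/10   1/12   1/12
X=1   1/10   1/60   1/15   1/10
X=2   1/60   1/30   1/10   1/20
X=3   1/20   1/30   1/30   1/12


H(X,Y) = -Σ p(x,y) log₂ p(x,y)
  p(0,0)=1/20: -0.0500 × log₂(0.0500) = 0.2161
  p(0,1)=1/10: -0.1000 × log₂(0.1000) = 0.3322
  p(0,2)=1/12: -0.0833 × log₂(0.0833) = 0.2987
  p(0,3)=1/12: -0.0833 × log₂(0.0833) = 0.2987
  p(1,0)=1/10: -0.1000 × log₂(0.1000) = 0.3322
  p(1,1)=1/60: -0.0167 × log₂(0.0167) = 0.0984
  p(1,2)=1/15: -0.0667 × log₂(0.0667) = 0.2605
  p(1,3)=1/10: -0.1000 × log₂(0.1000) = 0.3322
  p(2,0)=1/60: -0.0167 × log₂(0.0167) = 0.0984
  p(2,1)=1/30: -0.0333 × log₂(0.0333) = 0.1636
  p(2,2)=1/10: -0.1000 × log₂(0.1000) = 0.3322
  p(2,3)=1/20: -0.0500 × log₂(0.0500) = 0.2161
  p(3,0)=1/20: -0.0500 × log₂(0.0500) = 0.2161
  p(3,1)=1/30: -0.0333 × log₂(0.0333) = 0.1636
  p(3,2)=1/30: -0.0333 × log₂(0.0333) = 0.1636
  p(3,3)=1/12: -0.0833 × log₂(0.0833) = 0.2987
H(X,Y) = 3.8213 bits


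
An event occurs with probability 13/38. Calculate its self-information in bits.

Information content I(x) = -log₂(p(x))
I = -log₂(13/38) = -log₂(0.3421)
I = 1.5475 bits


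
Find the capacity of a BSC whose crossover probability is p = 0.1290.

For BSC with error probability p:
C = 1 - H(p) where H(p) is binary entropy
H(0.1290) = -0.1290 × log₂(0.1290) - 0.8710 × log₂(0.8710)
H(p) = 0.5547
C = 1 - 0.5547 = 0.4453 bits/use


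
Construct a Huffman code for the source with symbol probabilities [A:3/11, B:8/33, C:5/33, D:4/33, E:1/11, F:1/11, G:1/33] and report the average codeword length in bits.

Huffman tree construction:
Combine smallest probabilities repeatedly
Resulting codes:
  A: 10 (length 2)
  B: 01 (length 2)
  C: 111 (length 3)
  D: 001 (length 3)
  E: 1101 (length 4)
  F: 000 (length 3)
  G: 1100 (length 4)
Average length = Σ p(s) × length(s) = 2.6061 bits


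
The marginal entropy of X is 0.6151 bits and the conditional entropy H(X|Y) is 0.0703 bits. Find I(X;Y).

I(X;Y) = H(X) - H(X|Y)
I(X;Y) = 0.6151 - 0.0703 = 0.5448 bits


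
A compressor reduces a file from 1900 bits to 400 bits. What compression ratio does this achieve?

Compression ratio = Original / Compressed
= 1900 / 400 = 4.75:1


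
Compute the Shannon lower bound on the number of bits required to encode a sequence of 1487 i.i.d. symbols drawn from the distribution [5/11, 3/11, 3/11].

Entropy H = 1.5395 bits/symbol
Minimum bits = H × n = 1.5395 × 1487
= 2289.21 bits


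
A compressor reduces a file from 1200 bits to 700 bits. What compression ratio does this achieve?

Compression ratio = Original / Compressed
= 1200 / 700 = 1.71:1


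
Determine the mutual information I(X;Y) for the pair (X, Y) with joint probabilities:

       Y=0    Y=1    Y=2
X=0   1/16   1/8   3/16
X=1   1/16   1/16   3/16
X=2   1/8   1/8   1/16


H(X) = 1.5794, H(Y) = 1.5462, H(X,Y) = 3.0306
I(X;Y) = H(X) + H(Y) - H(X,Y) = 0.0950 bits


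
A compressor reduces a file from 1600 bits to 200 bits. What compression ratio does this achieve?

Compression ratio = Original / Compressed
= 1600 / 200 = 8.00:1


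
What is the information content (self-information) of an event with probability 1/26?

Information content I(x) = -log₂(p(x))
I = -log₂(1/26) = -log₂(0.0385)
I = 4.7004 bits


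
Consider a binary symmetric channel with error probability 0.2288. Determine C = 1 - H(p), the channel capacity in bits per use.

For BSC with error probability p:
C = 1 - H(p) where H(p) is binary entropy
H(0.2288) = -0.2288 × log₂(0.2288) - 0.7712 × log₂(0.7712)
H(p) = 0.7759
C = 1 - 0.7759 = 0.2241 bits/use


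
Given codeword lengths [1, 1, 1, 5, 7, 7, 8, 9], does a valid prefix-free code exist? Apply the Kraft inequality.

Kraft inequality: Σ 2^(-l_i) ≤ 1 for prefix-free code
Calculating: 2^(-1) + 2^(-1) + 2^(-1) + 2^(-5) + 2^(-7) + 2^(-7) + 2^(-8) + 2^(-9)
= 0.5 + 0.5 + 0.5 + 0.03125 + 0.0078125 + 0.0078125 + 0.00390625 + 0.001953125
= 1.5527
Since 1.5527 > 1, prefix-free code does not exist


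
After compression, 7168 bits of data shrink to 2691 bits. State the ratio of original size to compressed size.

Compression ratio = Original / Compressed
= 7168 / 2691 = 2.66:1


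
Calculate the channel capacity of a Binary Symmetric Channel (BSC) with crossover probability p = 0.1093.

For BSC with error probability p:
C = 1 - H(p) where H(p) is binary entropy
H(0.1093) = -0.1093 × log₂(0.1093) - 0.8907 × log₂(0.8907)
H(p) = 0.4978
C = 1 - 0.4978 = 0.5022 bits/use


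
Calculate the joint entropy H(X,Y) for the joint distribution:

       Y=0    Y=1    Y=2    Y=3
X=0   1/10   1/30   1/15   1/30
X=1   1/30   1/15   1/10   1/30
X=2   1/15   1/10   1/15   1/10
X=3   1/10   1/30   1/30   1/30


H(X,Y) = -Σ p(x,y) log₂ p(x,y)
  p(0,0)=1/10: -0.1000 × log₂(0.1000) = 0.3322
  p(0,1)=1/30: -0.0333 × log₂(0.0333) = 0.1636
  p(0,2)=1/15: -0.0667 × log₂(0.0667) = 0.2605
  p(0,3)=1/30: -0.0333 × log₂(0.0333) = 0.1636
  p(1,0)=1/30: -0.0333 × log₂(0.0333) = 0.1636
  p(1,1)=1/15: -0.0667 × log₂(0.0667) = 0.2605
  p(1,2)=1/10: -0.1000 × log₂(0.1000) = 0.3322
  p(1,3)=1/30: -0.0333 × log₂(0.0333) = 0.1636
  p(2,0)=1/15: -0.0667 × log₂(0.0667) = 0.2605
  p(2,1)=1/10: -0.1000 × log₂(0.1000) = 0.3322
  p(2,2)=1/15: -0.0667 × log₂(0.0667) = 0.2605
  p(2,3)=1/10: -0.1000 × log₂(0.1000) = 0.3322
  p(3,0)=1/10: -0.1000 × log₂(0.1000) = 0.3322
  p(3,1)=1/30: -0.0333 × log₂(0.0333) = 0.1636
  p(3,2)=1/30: -0.0333 × log₂(0.0333) = 0.1636
  p(3,3)=1/30: -0.0333 × log₂(0.0333) = 0.1636
H(X,Y) = 3.8477 bits


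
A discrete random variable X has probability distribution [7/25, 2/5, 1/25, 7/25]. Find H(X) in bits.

H(X) = -Σ p(x) log₂ p(x)
  -7/25 × log₂(7/25) = 0.5142
  -2/5 × log₂(2/5) = 0.5288
  -1/25 × log₂(1/25) = 0.1858
  -7/25 × log₂(7/25) = 0.5142
H(X) = 1.7430 bits


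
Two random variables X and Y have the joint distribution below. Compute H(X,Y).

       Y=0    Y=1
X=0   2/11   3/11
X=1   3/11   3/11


H(X,Y) = -Σ p(x,y) log₂ p(x,y)
  p(0,0)=2/11: -0.1818 × log₂(0.1818) = 0.4472
  p(0,1)=3/11: -0.2727 × log₂(0.2727) = 0.5112
  p(1,0)=3/11: -0.2727 × log₂(0.2727) = 0.5112
  p(1,1)=3/11: -0.2727 × log₂(0.2727) = 0.5112
H(X,Y) = 1.9808 bits


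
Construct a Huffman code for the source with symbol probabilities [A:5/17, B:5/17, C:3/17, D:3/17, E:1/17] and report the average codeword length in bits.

Huffman tree construction:
Combine smallest probabilities repeatedly
Resulting codes:
  A: 10 (length 2)
  B: 11 (length 2)
  C: 011 (length 3)
  D: 00 (length 2)
  E: 010 (length 3)
Average length = Σ p(s) × length(s) = 2.2353 bits


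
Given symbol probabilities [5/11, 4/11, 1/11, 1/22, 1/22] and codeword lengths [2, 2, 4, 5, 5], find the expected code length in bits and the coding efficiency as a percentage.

Average length L = Σ p_i × l_i = 2.4545 bits
Entropy H = 1.7676 bits
Efficiency η = H/L × 100% = 72.02%


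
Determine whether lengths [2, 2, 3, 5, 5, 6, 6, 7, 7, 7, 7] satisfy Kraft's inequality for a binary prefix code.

Kraft inequality: Σ 2^(-l_i) ≤ 1 for prefix-free code
Calculating: 2^(-2) + 2^(-2) + 2^(-3) + 2^(-5) + 2^(-5) + 2^(-6) + 2^(-6) + 2^(-7) + 2^(-7) + 2^(-7) + 2^(-7)
= 0.25 + 0.25 + 0.125 + 0.03125 + 0.03125 + 0.015625 + 0.015625 + 0.0078125 + 0.0078125 + 0.0078125 + 0.0078125
= 0.7500
Since 0.7500 ≤ 1, prefix-free code exists


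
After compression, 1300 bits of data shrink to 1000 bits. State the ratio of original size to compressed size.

Compression ratio = Original / Compressed
= 1300 / 1000 = 1.30:1


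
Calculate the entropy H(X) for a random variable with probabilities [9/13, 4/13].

H(X) = -Σ p(x) log₂ p(x)
  -9/13 × log₂(9/13) = 0.3673
  -4/13 × log₂(4/13) = 0.5232
H(X) = 0.8905 bits


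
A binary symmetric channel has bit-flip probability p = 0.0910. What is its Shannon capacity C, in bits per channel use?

For BSC with error probability p:
C = 1 - H(p) where H(p) is binary entropy
H(0.0910) = -0.0910 × log₂(0.0910) - 0.9090 × log₂(0.9090)
H(p) = 0.4398
C = 1 - 0.4398 = 0.5602 bits/use


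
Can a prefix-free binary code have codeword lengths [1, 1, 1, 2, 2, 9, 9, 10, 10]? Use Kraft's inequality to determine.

Kraft inequality: Σ 2^(-l_i) ≤ 1 for prefix-free code
Calculating: 2^(-1) + 2^(-1) + 2^(-1) + 2^(-2) + 2^(-2) + 2^(-9) + 2^(-9) + 2^(-10) + 2^(-10)
= 0.5 + 0.5 + 0.5 + 0.25 + 0.25 + 0.001953125 + 0.001953125 + 0.0009765625 + 0.0009765625
= 2.0059
Since 2.0059 > 1, prefix-free code does not exist


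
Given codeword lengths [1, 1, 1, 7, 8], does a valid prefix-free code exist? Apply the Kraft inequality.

Kraft inequality: Σ 2^(-l_i) ≤ 1 for prefix-free code
Calculating: 2^(-1) + 2^(-1) + 2^(-1) + 2^(-7) + 2^(-8)
= 0.5 + 0.5 + 0.5 + 0.0078125 + 0.00390625
= 1.5117
Since 1.5117 > 1, prefix-free code does not exist


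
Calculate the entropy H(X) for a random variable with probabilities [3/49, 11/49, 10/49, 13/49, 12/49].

H(X) = -Σ p(x) log₂ p(x)
  -3/49 × log₂(3/49) = 0.2467
  -11/49 × log₂(11/49) = 0.4838
  -10/49 × log₂(10/49) = 0.4679
  -13/49 × log₂(13/49) = 0.5079
  -12/49 × log₂(12/49) = 0.4971
H(X) = 2.2034 bits


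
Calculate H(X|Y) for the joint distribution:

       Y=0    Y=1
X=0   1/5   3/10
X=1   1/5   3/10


H(X|Y) = Σ_y p(y) H(X|Y=y)
  p(Y=0) = 2/5, H(X|Y=0) = 1.0000
  p(Y=1) = 3/5, H(X|Y=1) = 1.0000
H(X|Y) = 0.4000×1.0000 + 0.6000×1.0000 = 1.0000 bits


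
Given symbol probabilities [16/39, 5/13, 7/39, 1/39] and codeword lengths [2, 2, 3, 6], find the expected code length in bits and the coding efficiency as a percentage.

Average length L = Σ p_i × l_i = 2.2821 bits
Entropy H = 1.6378 bits
Efficiency η = H/L × 100% = 71.77%


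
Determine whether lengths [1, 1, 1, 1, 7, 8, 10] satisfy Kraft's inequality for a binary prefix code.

Kraft inequality: Σ 2^(-l_i) ≤ 1 for prefix-free code
Calculating: 2^(-1) + 2^(-1) + 2^(-1) + 2^(-1) + 2^(-7) + 2^(-8) + 2^(-10)
= 0.5 + 0.5 + 0.5 + 0.5 + 0.0078125 + 0.00390625 + 0.0009765625
= 2.0127
Since 2.0127 > 1, prefix-free code does not exist


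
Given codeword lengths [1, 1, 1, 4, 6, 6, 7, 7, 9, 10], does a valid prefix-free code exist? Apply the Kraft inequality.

Kraft inequality: Σ 2^(-l_i) ≤ 1 for prefix-free code
Calculating: 2^(-1) + 2^(-1) + 2^(-1) + 2^(-4) + 2^(-6) + 2^(-6) + 2^(-7) + 2^(-7) + 2^(-9) + 2^(-10)
= 0.5 + 0.5 + 0.5 + 0.0625 + 0.015625 + 0.015625 + 0.0078125 + 0.0078125 + 0.001953125 + 0.0009765625
= 1.6123
Since 1.6123 > 1, prefix-free code does not exist


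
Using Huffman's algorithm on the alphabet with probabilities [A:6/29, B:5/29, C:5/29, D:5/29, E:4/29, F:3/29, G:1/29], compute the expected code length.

Huffman tree construction:
Combine smallest probabilities repeatedly
Resulting codes:
  A: 01 (length 2)
  B: 110 (length 3)
  C: 111 (length 3)
  D: 00 (length 2)
  E: 100 (length 3)
  F: 1011 (length 4)
  G: 1010 (length 4)
Average length = Σ p(s) × length(s) = 2.7586 bits


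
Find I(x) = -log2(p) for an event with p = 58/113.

Information content I(x) = -log₂(p(x))
I = -log₂(58/113) = -log₂(0.5133)
I = 0.9622 bits


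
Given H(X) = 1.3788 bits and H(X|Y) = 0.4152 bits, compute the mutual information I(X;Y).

I(X;Y) = H(X) - H(X|Y)
I(X;Y) = 1.3788 - 0.4152 = 0.9636 bits


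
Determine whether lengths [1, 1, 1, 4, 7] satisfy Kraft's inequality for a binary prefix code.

Kraft inequality: Σ 2^(-l_i) ≤ 1 for prefix-free code
Calculating: 2^(-1) + 2^(-1) + 2^(-1) + 2^(-4) + 2^(-7)
= 0.5 + 0.5 + 0.5 + 0.0625 + 0.0078125
= 1.5703
Since 1.5703 > 1, prefix-free code does not exist


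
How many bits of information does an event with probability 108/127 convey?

Information content I(x) = -log₂(p(x))
I = -log₂(108/127) = -log₂(0.8504)
I = 0.2338 bits


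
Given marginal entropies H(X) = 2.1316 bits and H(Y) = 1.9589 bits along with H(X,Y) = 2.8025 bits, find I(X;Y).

I(X;Y) = H(X) + H(Y) - H(X,Y)
I(X;Y) = 2.1316 + 1.9589 - 2.8025 = 1.288 bits


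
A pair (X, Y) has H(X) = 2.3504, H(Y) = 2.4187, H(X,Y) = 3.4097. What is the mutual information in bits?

I(X;Y) = H(X) + H(Y) - H(X,Y)
I(X;Y) = 2.3504 + 2.4187 - 3.4097 = 1.3594 bits


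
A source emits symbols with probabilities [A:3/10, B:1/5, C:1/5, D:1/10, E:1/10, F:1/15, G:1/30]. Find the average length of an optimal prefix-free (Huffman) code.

Huffman tree construction:
Combine smallest probabilities repeatedly
Resulting codes:
  A: 10 (length 2)
  B: 111 (length 3)
  C: 00 (length 2)
  D: 010 (length 3)
  E: 011 (length 3)
  F: 1101 (length 4)
  G: 1100 (length 4)
Average length = Σ p(s) × length(s) = 2.6000 bits


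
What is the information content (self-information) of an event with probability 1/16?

Information content I(x) = -log₂(p(x))
I = -log₂(1/16) = -log₂(0.0625)
I = 4.0000 bits


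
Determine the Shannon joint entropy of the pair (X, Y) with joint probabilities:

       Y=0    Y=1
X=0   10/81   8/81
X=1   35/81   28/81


H(X,Y) = -Σ p(x,y) log₂ p(x,y)
  p(0,0)=10/81: -0.1235 × log₂(0.1235) = 0.3726
  p(0,1)=8/81: -0.0988 × log₂(0.0988) = 0.3299
  p(1,0)=35/81: -0.4321 × log₂(0.4321) = 0.5231
  p(1,1)=28/81: -0.3457 × log₂(0.3457) = 0.5298
H(X,Y) = 1.7553 bits


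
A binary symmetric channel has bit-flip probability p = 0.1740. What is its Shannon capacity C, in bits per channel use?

For BSC with error probability p:
C = 1 - H(p) where H(p) is binary entropy
H(0.1740) = -0.1740 × log₂(0.1740) - 0.8260 × log₂(0.8260)
H(p) = 0.6668
C = 1 - 0.6668 = 0.3332 bits/use


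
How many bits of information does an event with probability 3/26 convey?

Information content I(x) = -log₂(p(x))
I = -log₂(3/26) = -log₂(0.1154)
I = 3.1155 bits


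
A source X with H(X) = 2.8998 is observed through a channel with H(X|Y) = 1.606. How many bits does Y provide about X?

I(X;Y) = H(X) - H(X|Y)
I(X;Y) = 2.8998 - 1.606 = 1.2938 bits


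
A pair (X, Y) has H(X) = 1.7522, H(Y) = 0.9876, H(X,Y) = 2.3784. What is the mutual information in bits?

I(X;Y) = H(X) + H(Y) - H(X,Y)
I(X;Y) = 1.7522 + 0.9876 - 2.3784 = 0.3614 bits


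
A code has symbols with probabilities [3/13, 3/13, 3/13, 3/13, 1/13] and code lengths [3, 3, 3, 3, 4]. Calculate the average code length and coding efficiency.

Average length L = Σ p_i × l_i = 3.0769 bits
Entropy H = 2.2374 bits
Efficiency η = H/L × 100% = 72.72%


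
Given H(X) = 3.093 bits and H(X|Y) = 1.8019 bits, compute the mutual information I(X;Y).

I(X;Y) = H(X) - H(X|Y)
I(X;Y) = 3.093 - 1.8019 = 1.2911 bits


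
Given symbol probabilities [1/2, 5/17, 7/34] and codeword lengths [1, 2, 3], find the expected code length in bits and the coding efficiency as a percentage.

Average length L = Σ p_i × l_i = 1.7059 bits
Entropy H = 1.4887 bits
Efficiency η = H/L × 100% = 87.27%


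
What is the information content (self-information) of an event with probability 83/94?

Information content I(x) = -log₂(p(x))
I = -log₂(83/94) = -log₂(0.8830)
I = 0.1795 bits


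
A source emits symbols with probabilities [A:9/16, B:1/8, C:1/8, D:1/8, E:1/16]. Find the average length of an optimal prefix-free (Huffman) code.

Huffman tree construction:
Combine smallest probabilities repeatedly
Resulting codes:
  A: 1 (length 1)
  B: 001 (length 3)
  C: 010 (length 3)
  D: 011 (length 3)
  E: 000 (length 3)
Average length = Σ p(s) × length(s) = 1.8750 bits


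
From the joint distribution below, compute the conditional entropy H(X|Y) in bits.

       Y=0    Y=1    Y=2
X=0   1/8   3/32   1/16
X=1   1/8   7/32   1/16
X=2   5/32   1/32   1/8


H(X|Y) = Σ_y p(y) H(X|Y=y)
  p(Y=0) = 13/32, H(X|Y=0) = 1.5766
  p(Y=1) = 11/32, H(X|Y=1) = 1.2407
  p(Y=2) = 1/4, H(X|Y=2) = 1.5000
H(X|Y) = 0.4062×1.5766 + 0.3438×1.2407 + 0.2500×1.5000 = 1.4420 bits
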